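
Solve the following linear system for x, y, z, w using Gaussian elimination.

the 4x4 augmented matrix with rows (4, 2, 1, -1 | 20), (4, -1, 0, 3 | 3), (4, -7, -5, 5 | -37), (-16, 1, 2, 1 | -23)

Forward elimination on [A|b]:
R2 <- R2 - (1)*R1:  [   0   -3   -1    4  -17 ]
R3 <- R3 - (1)*R1:  [   0   -9   -6    6  -57 ]
R4 <- R4 - (-4)*R1:  [  0   9   6  -3  57 ]
R3 <- R3 - (3)*R2:  [  0   0  -3  -6  -6 ]
R4 <- R4 - (-3)*R2:  [ 0  0  3  9  6 ]
R4 <- R4 - (-1)*R3:  [ 0  0  0  3  0 ]
Row echelon form:
[ 4   2   1  -1  |   20 ]
[ 0  -3  -1   4  |  -17 ]
[ 0   0  -3  -6  |   -6 ]
[ 0   0   0   3  |    0 ]
Back-substitution:
w = (0) / 3 = 0
z = (-6 - (-6)*(0)) / -3 = 2
y = (-17 - (-1)*(2) - (4)*(0)) / -3 = 5
x = (20 - (2)*(5) - (1)*(2) - (-1)*(0)) / 4 = 2

(2, 5, 2, 0)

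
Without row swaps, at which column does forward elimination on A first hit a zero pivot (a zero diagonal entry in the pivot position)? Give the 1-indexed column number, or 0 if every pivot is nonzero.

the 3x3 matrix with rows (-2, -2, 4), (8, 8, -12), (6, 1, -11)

first zero-pivot column = 2

Naive forward elimination:
R2 <- R2 - (-4)*R1:  [ 0  0  4 ]
R3 <- R3 - (-3)*R1:  [  0  -5   1 ]
Matrix at this point:
[ -2  -2  4 ]
[  0   0  4 ]
[  0  -5  1 ]
Pivot entry (2,2) is zero but row 3 has -5 in column 2 -> naive elimination stops; a row interchange (e.g. R2 <-> R3) would be required here.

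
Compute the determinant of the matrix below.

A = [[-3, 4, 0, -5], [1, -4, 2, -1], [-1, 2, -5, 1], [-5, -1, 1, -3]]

det(A) = -392

Forward elimination:
R2 <- R2 - (-1/3)*R1:  [    0  -8/3     2  -8/3 ]
R3 <- R3 - (1/3)*R1:  [   0  2/3   -5  8/3 ]
R4 <- R4 - (5/3)*R1:  [     0  -23/3      1   16/3 ]
R3 <- R3 - (-1/4)*R2:  [    0     0  -9/2     2 ]
R4 <- R4 - (23/8)*R2:  [     0      0  -19/4     13 ]
R4 <- R4 - (19/18)*R3:  [    0     0     0  98/9 ]
Upper-triangular form:
[ -3     4     0    -5 ]
[  0  -8/3     2  -8/3 ]
[  0     0  -9/2     2 ]
[  0     0     0  98/9 ]
det(A) = (-1)^0 * (-3) * (-8/3) * (-9/2) * (98/9) = -392  (0 row swaps -> sign +1)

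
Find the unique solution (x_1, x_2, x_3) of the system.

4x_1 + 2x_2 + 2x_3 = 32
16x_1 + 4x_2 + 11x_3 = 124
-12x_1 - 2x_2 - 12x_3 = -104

(4, 4, 4)

Forward elimination on [A|b]:
R2 <- R2 - (4)*R1:  [  0  -4   3  -4 ]
R3 <- R3 - (-3)*R1:  [  0   4  -6  -8 ]
R3 <- R3 - (-1)*R2:  [   0    0   -3  -12 ]
Row echelon form:
[ 4   2   2  |   32 ]
[ 0  -4   3  |   -4 ]
[ 0   0  -3  |  -12 ]
Back-substitution:
x_3 = (-12) / -3 = 4
x_2 = (-4 - (3)*(4)) / -4 = 4
x_1 = (32 - (2)*(4) - (2)*(4)) / 4 = 4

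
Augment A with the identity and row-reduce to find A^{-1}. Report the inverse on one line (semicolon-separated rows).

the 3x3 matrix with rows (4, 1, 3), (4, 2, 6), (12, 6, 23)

Gauss-Jordan on [A | I]:
R1 <- (1/4)*R1:  [   1  1/4  3/4  |  1/4    0    0 ]
R2 <- R2 - (4)*R1:  [  0   1   3  |  -1   1   0 ]
R3 <- R3 - (12)*R1:  [  0   3  14  |  -3   0   1 ]
R1 <- R1 - (1/4)*R2:  [    1     0     0  |   1/2  -1/4     0 ]
R3 <- R3 - (3)*R2:  [  0   0   5  |   0  -3   1 ]
R3 <- (1/5)*R3:  [    0     0     1  |     0  -3/5   1/5 ]
R2 <- R2 - (3)*R3:  [    0     1     0  |    -1  14/5  -3/5 ]
Right block of [I | A^{-1}] is the inverse:
[ 1/2  -1/4     0 ]
[  -1  14/5  -3/5 ]
[   0  -3/5   1/5 ]

inverse = [1/2 -1/4 0; -1 14/5 -3/5; 0 -3/5 1/5]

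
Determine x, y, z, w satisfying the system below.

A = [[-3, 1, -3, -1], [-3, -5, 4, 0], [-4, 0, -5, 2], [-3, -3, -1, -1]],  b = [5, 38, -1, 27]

Forward elimination on [A|b]:
R2 <- R2 - (1)*R1:  [  0  -6   7   1  33 ]
R3 <- R3 - (4/3)*R1:  [     0   -4/3     -1   10/3  -23/3 ]
R4 <- R4 - (1)*R1:  [  0  -4   2   0  22 ]
R3 <- R3 - (2/9)*R2:  [     0      0  -23/9   28/9    -15 ]
R4 <- R4 - (2/3)*R2:  [    0     0  -8/3  -2/3     0 ]
R4 <- R4 - (24/23)*R3:  [      0       0       0  -90/23  360/23 ]
Row echelon form:
[ -3   1     -3      -1  |       5 ]
[  0  -6      7       1  |      33 ]
[  0   0  -23/9    28/9  |     -15 ]
[  0   0      0  -90/23  |  360/23 ]
Back-substitution:
w = (360/23) / (-90/23) = -4
z = (-15 - (28/9)*(-4)) / (-23/9) = 1
y = (33 - (7)*(1) - (1)*(-4)) / -6 = -5
x = (5 - (1)*(-5) - (-3)*(1) - (-1)*(-4)) / -3 = -3

(-3, -5, 1, -4)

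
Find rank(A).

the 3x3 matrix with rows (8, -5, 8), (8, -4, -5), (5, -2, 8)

rank(A) = 3

Row reduction:
R2 <- R2 - (1)*R1:  [   0    1  -13 ]
R3 <- R3 - (5/8)*R1:  [   0  9/8    3 ]
R3 <- R3 - (9/8)*R2:  [     0      0  141/8 ]
Row echelon form:
[ 8  -5      8 ]
[ 0   1    -13 ]
[ 0   0  141/8 ]
Nonzero rows / pivot columns: 3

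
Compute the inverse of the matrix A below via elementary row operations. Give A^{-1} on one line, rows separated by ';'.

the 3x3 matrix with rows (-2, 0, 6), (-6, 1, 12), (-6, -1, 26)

inverse = [-19/2 3/2 3/2; -21 4 3; -3 1/2 1/2]

Gauss-Jordan on [A | I]:
R1 <- (1/-2)*R1:  [    1     0    -3  |  -1/2     0     0 ]
R2 <- R2 - (-6)*R1:  [  0   1  -6  |  -3   1   0 ]
R3 <- R3 - (-6)*R1:  [  0  -1   8  |  -3   0   1 ]
R3 <- R3 - (-1)*R2:  [  0   0   2  |  -6   1   1 ]
R3 <- (1/2)*R3:  [   0    0    1  |   -3  1/2  1/2 ]
R1 <- R1 - (-3)*R3:  [     1      0      0  |  -19/2    3/2    3/2 ]
R2 <- R2 - (-6)*R3:  [   0    1    0  |  -21    4    3 ]
Right block of [I | A^{-1}] is the inverse:
[ -19/2  3/2  3/2 ]
[   -21    4    3 ]
[    -3  1/2  1/2 ]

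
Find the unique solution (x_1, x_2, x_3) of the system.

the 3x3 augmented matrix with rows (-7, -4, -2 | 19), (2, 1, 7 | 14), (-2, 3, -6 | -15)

(-3, -1, 3)

Forward elimination on [A|b]:
R2 <- R2 - (-2/7)*R1:  [     0   -1/7   45/7  136/7 ]
R3 <- R3 - (2/7)*R1:  [      0    29/7   -38/7  -143/7 ]
R3 <- R3 - (-29)*R2:  [   0    0  181  543 ]
Row echelon form:
[ -7    -4    -2  |     19 ]
[  0  -1/7  45/7  |  136/7 ]
[  0     0   181  |    543 ]
Back-substitution:
x_3 = (543) / 181 = 3
x_2 = (136/7 - (45/7)*(3)) / (-1/7) = -1
x_1 = (19 - (-4)*(-1) - (-2)*(3)) / -7 = -3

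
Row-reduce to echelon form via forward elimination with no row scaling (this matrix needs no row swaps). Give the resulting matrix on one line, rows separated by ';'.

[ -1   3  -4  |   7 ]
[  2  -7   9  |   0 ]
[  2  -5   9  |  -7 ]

REF = [-1 3 -4 7; 0 -1 1 14; 0 0 2 21]

Forward elimination:
R2 <- R2 - (-2)*R1:  [  0  -1   1  14 ]
R3 <- R3 - (-2)*R1:  [ 0  1  1  7 ]
R3 <- R3 - (-1)*R2:  [  0   0   2  21 ]
Row echelon form:
[ -1   3  -4  |   7 ]
[  0  -1   1  |  14 ]
[  0   0   2  |  21 ]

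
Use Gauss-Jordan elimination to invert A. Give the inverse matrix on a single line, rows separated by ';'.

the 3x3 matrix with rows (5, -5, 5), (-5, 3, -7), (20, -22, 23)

inverse = [17/10 -1/10 -2/5; 1/2 -3/10 -1/5; -1 -1/5 1/5]

Gauss-Jordan on [A | I]:
R1 <- (1/5)*R1:  [   1   -1    1  |  1/5    0    0 ]
R2 <- R2 - (-5)*R1:  [  0  -2  -2  |   1   1   0 ]
R3 <- R3 - (20)*R1:  [  0  -2   3  |  -4   0   1 ]
R2 <- (1/-2)*R2:  [    0     1     1  |  -1/2  -1/2     0 ]
R1 <- R1 - (-1)*R2:  [     1      0      2  |  -3/10   -1/2      0 ]
R3 <- R3 - (-2)*R2:  [  0   0   5  |  -5  -1   1 ]
R3 <- (1/5)*R3:  [    0     0     1  |    -1  -1/5   1/5 ]
R1 <- R1 - (2)*R3:  [     1      0      0  |  17/10  -1/10   -2/5 ]
R2 <- R2 - (1)*R3:  [     0      1      0  |    1/2  -3/10   -1/5 ]
Right block of [I | A^{-1}] is the inverse:
[ 17/10  -1/10  -2/5 ]
[   1/2  -3/10  -1/5 ]
[    -1   -1/5   1/5 ]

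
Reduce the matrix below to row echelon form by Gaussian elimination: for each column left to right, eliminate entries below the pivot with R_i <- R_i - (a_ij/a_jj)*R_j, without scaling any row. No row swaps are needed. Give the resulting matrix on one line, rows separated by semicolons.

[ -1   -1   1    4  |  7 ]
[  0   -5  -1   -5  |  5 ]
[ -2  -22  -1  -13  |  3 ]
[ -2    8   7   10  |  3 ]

Forward elimination:
R3 <- R3 - (2)*R1:  [   0  -20   -3  -21  -11 ]
R4 <- R4 - (2)*R1:  [   0   10    5    2  -11 ]
R3 <- R3 - (4)*R2:  [   0    0    1   -1  -31 ]
R4 <- R4 - (-2)*R2:  [  0   0   3  -8  -1 ]
R4 <- R4 - (3)*R3:  [  0   0   0  -5  92 ]
Row echelon form:
[ -1  -1   1   4  |    7 ]
[  0  -5  -1  -5  |    5 ]
[  0   0   1  -1  |  -31 ]
[  0   0   0  -5  |   92 ]

REF = [-1 -1 1 4 7; 0 -5 -1 -5 5; 0 0 1 -1 -31; 0 0 0 -5 92]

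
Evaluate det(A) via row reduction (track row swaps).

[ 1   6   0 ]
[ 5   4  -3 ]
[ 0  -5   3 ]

Forward elimination:
R2 <- R2 - (5)*R1:  [   0  -26   -3 ]
R3 <- R3 - (5/26)*R2:  [     0      0  93/26 ]
Upper-triangular form:
[ 1    6      0 ]
[ 0  -26     -3 ]
[ 0    0  93/26 ]
det(A) = (-1)^0 * (1) * (-26) * (93/26) = -93  (0 row swaps -> sign +1)

det(A) = -93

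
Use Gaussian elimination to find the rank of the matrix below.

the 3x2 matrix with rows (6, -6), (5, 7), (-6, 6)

rank(A) = 2

Row reduction:
R2 <- R2 - (5/6)*R1:  [  0  12 ]
R3 <- R3 - (-1)*R1:  [ 0  0 ]
Row echelon form:
[ 6  -6 ]
[ 0  12 ]
[ 0   0 ]
Nonzero rows / pivot columns: 2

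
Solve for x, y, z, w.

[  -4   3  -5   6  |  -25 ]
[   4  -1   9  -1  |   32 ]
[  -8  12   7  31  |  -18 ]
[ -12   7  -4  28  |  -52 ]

Forward elimination on [A|b]:
R2 <- R2 - (-1)*R1:  [ 0  2  4  5  7 ]
R3 <- R3 - (2)*R1:  [  0   6  17  19  32 ]
R4 <- R4 - (3)*R1:  [  0  -2  11  10  23 ]
R3 <- R3 - (3)*R2:  [  0   0   5   4  11 ]
R4 <- R4 - (-1)*R2:  [  0   0  15  15  30 ]
R4 <- R4 - (3)*R3:  [  0   0   0   3  -3 ]
Row echelon form:
[ -4  3  -5  6  |  -25 ]
[  0  2   4  5  |    7 ]
[  0  0   5  4  |   11 ]
[  0  0   0  3  |   -3 ]
Back-substitution:
w = (-3) / 3 = -1
z = (11 - (4)*(-1)) / 5 = 3
y = (7 - (4)*(3) - (5)*(-1)) / 2 = 0
x = (-25 - (3)*(0) - (-5)*(3) - (6)*(-1)) / -4 = 1

(1, 0, 3, -1)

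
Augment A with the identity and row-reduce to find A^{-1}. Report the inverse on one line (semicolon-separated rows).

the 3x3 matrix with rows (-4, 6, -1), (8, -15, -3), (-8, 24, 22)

Gauss-Jordan on [A | I]:
R1 <- (1/-4)*R1:  [    1  -3/2   1/4  |  -1/4     0     0 ]
R2 <- R2 - (8)*R1:  [  0  -3  -5  |   2   1   0 ]
R3 <- R3 - (-8)*R1:  [  0  12  24  |  -2   0   1 ]
R2 <- (1/-3)*R2:  [    0     1   5/3  |  -2/3  -1/3     0 ]
R1 <- R1 - (-3/2)*R2:  [    1     0  11/4  |  -5/4  -1/2     0 ]
R3 <- R3 - (12)*R2:  [ 0  0  4  |  6  4  1 ]
R3 <- (1/4)*R3:  [   0    0    1  |  3/2    1  1/4 ]
R1 <- R1 - (11/4)*R3:  [      1       0       0  |   -43/8   -13/4  -11/16 ]
R2 <- R2 - (5/3)*R3:  [     0      1      0  |  -19/6     -2  -5/12 ]
Right block of [I | A^{-1}] is the inverse:
[ -43/8  -13/4  -11/16 ]
[ -19/6     -2   -5/12 ]
[   3/2      1     1/4 ]

inverse = [-43/8 -13/4 -11/16; -19/6 -2 -5/12; 3/2 1 1/4]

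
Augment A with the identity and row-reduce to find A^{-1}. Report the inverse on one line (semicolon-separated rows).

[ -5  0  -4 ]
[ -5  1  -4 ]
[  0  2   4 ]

Gauss-Jordan on [A | I]:
R1 <- (1/-5)*R1:  [    1     0   4/5  |  -1/5     0     0 ]
R2 <- R2 - (-5)*R1:  [  0   1   0  |  -1   1   0 ]
R3 <- R3 - (2)*R2:  [  0   0   4  |   2  -2   1 ]
R3 <- (1/4)*R3:  [    0     0     1  |   1/2  -1/2   1/4 ]
R1 <- R1 - (4/5)*R3:  [    1     0     0  |  -3/5   2/5  -1/5 ]
Right block of [I | A^{-1}] is the inverse:
[ -3/5   2/5  -1/5 ]
[   -1     1     0 ]
[  1/2  -1/2   1/4 ]

inverse = [-3/5 2/5 -1/5; -1 1 0; 1/2 -1/2 1/4]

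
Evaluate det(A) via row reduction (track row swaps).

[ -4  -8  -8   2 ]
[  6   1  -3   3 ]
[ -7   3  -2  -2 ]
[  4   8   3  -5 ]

Forward elimination:
R2 <- R2 - (-3/2)*R1:  [   0  -11  -15    6 ]
R3 <- R3 - (7/4)*R1:  [     0     17     12  -11/2 ]
R4 <- R4 - (-1)*R1:  [  0   0  -5  -3 ]
R3 <- R3 - (-17/11)*R2:  [       0        0  -123/11    83/22 ]
R4 <- R4 - (55/123)*R3:  [         0          0          0  -1153/246 ]
Upper-triangular form:
[ -4   -8       -8          2 ]
[  0  -11      -15          6 ]
[  0    0  -123/11      83/22 ]
[  0    0        0  -1153/246 ]
det(A) = (-1)^0 * (-4) * (-11) * (-123/11) * (-1153/246) = 2306  (0 row swaps -> sign +1)

det(A) = 2306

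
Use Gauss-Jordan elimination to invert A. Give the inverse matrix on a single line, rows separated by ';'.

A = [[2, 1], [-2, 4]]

inverse = [2/5 -1/10; 1/5 1/5]

Gauss-Jordan on [A | I]:
R1 <- (1/2)*R1:  [   1  1/2  |  1/2    0 ]
R2 <- R2 - (-2)*R1:  [ 0  5  |  1  1 ]
R2 <- (1/5)*R2:  [   0    1  |  1/5  1/5 ]
R1 <- R1 - (1/2)*R2:  [     1      0  |    2/5  -1/10 ]
Right block of [I | A^{-1}] is the inverse:
[ 2/5  -1/10 ]
[ 1/5    1/5 ]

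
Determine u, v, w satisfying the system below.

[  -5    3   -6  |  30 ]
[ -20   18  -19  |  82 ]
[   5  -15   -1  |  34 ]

(-3, -3, -4)

Forward elimination on [A|b]:
R2 <- R2 - (4)*R1:  [   0    6    5  -38 ]
R3 <- R3 - (-1)*R1:  [   0  -12   -7   64 ]
R3 <- R3 - (-2)*R2:  [   0    0    3  -12 ]
Row echelon form:
[ -5  3  -6  |   30 ]
[  0  6   5  |  -38 ]
[  0  0   3  |  -12 ]
Back-substitution:
w = (-12) / 3 = -4
v = (-38 - (5)*(-4)) / 6 = -3
u = (30 - (3)*(-3) - (-6)*(-4)) / -5 = -3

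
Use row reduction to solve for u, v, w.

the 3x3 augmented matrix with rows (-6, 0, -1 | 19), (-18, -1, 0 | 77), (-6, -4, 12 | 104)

Forward elimination on [A|b]:
R2 <- R2 - (3)*R1:  [  0  -1   3  20 ]
R3 <- R3 - (1)*R1:  [  0  -4  13  85 ]
R3 <- R3 - (4)*R2:  [ 0  0  1  5 ]
Row echelon form:
[ -6   0  -1  |  19 ]
[  0  -1   3  |  20 ]
[  0   0   1  |   5 ]
Back-substitution:
w = (5) / 1 = 5
v = (20 - (3)*(5)) / -1 = -5
u = (19 - (-1)*(5)) / -6 = -4

(-4, -5, 5)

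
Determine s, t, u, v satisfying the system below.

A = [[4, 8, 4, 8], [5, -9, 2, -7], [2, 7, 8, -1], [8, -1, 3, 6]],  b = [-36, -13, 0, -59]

(-5, 1, 0, -3)

Forward elimination on [A|b]:
R2 <- R2 - (5/4)*R1:  [   0  -19   -3  -17   32 ]
R3 <- R3 - (1/2)*R1:  [  0   3   6  -5  18 ]
R4 <- R4 - (2)*R1:  [   0  -17   -5  -10   13 ]
R3 <- R3 - (-3/19)*R2:  [       0        0   105/19  -146/19   438/19 ]
R4 <- R4 - (17/19)*R2:  [       0        0   -44/19    99/19  -297/19 ]
R4 <- R4 - (-44/105)*R3:  [       0        0        0  209/105  -209/35 ]
Row echelon form:
[ 4    8       4        8  |      -36 ]
[ 0  -19      -3      -17  |       32 ]
[ 0    0  105/19  -146/19  |   438/19 ]
[ 0    0       0  209/105  |  -209/35 ]
Back-substitution:
v = (-209/35) / (209/105) = -3
u = (438/19 - (-146/19)*(-3)) / (105/19) = 0
t = (32 - (-3)*(0) - (-17)*(-3)) / -19 = 1
s = (-36 - (8)*(1) - (4)*(0) - (8)*(-3)) / 4 = -5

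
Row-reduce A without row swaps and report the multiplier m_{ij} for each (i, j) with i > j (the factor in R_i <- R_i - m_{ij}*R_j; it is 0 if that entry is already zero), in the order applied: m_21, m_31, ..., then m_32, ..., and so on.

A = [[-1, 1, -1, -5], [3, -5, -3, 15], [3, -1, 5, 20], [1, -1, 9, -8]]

multipliers: -3, -3, -1, -1, 0, -2

Forward elimination:
R2 <- R2 - (-3)*R1:  [  0  -2  -6   0 ]
R3 <- R3 - (-3)*R1:  [ 0  2  2  5 ]
R4 <- R4 - (-1)*R1:  [   0    0    8  -13 ]
R3 <- R3 - (-1)*R2:  [  0   0  -4   5 ]
R4: entry in column 2 is already 0 -> m_{42} = 0 (no row operation needed)
R4 <- R4 - (-2)*R3:  [  0   0   0  -3 ]
Multipliers (in order of application): m_{21} = -3, m_{31} = -3, m_{41} = -1, m_{32} = -1, m_{42} = 0, m_{43} = -2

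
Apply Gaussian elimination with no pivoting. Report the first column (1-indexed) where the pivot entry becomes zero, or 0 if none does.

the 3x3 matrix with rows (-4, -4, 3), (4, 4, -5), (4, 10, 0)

Naive forward elimination:
R2 <- R2 - (-1)*R1:  [  0   0  -2 ]
R3 <- R3 - (-1)*R1:  [ 0  6  3 ]
Matrix at this point:
[ -4  -4   3 ]
[  0   0  -2 ]
[  0   6   3 ]
Pivot entry (2,2) is zero but row 3 has 6 in column 2 -> naive elimination stops; a row interchange (e.g. R2 <-> R3) would be required here.

first zero-pivot column = 2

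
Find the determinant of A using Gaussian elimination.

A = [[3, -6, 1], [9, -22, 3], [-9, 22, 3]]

det(A) = -72

Forward elimination:
R2 <- R2 - (3)*R1:  [  0  -4   0 ]
R3 <- R3 - (-3)*R1:  [ 0  4  6 ]
R3 <- R3 - (-1)*R2:  [ 0  0  6 ]
Upper-triangular form:
[ 3  -6  1 ]
[ 0  -4  0 ]
[ 0   0  6 ]
det(A) = (-1)^0 * (3) * (-4) * (6) = -72  (0 row swaps -> sign +1)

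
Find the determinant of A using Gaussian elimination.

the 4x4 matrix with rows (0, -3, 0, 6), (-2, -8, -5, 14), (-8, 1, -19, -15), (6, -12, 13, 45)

Forward elimination:
R1 <-> R2   (pivot in column 1 was zero)
[ -2   -8   -5   14 ]
[  0   -3    0    6 ]
[ -8    1  -19  -15 ]
[  6  -12   13   45 ]
R3 <- R3 - (4)*R1:  [   0   33    1  -71 ]
R4 <- R4 - (-3)*R1:  [   0  -36   -2   87 ]
R3 <- R3 - (-11)*R2:  [  0   0   1  -5 ]
R4 <- R4 - (12)*R2:  [  0   0  -2  15 ]
R4 <- R4 - (-2)*R3:  [ 0  0  0  5 ]
Upper-triangular form:
[ -2  -8  -5  14 ]
[  0  -3   0   6 ]
[  0   0   1  -5 ]
[  0   0   0   5 ]
det(A) = (-1)^1 * (-2) * (-3) * (1) * (5) = -30  (1 row swap -> sign -1)

det(A) = -30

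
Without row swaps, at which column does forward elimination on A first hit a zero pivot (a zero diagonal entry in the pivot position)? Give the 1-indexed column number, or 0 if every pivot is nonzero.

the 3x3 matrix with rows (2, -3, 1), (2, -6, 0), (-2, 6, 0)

Naive forward elimination:
R2 <- R2 - (1)*R1:  [  0  -3  -1 ]
R3 <- R3 - (-1)*R1:  [ 0  3  1 ]
R3 <- R3 - (-1)*R2:  [ 0  0  0 ]
Matrix at this point:
[ 2  -3   1 ]
[ 0  -3  -1 ]
[ 0   0   0 ]
Pivot entry (3,3) in the last row is zero and there are no rows below to swap with -> zero pivot in column 3 (A is singular).

first zero-pivot column = 3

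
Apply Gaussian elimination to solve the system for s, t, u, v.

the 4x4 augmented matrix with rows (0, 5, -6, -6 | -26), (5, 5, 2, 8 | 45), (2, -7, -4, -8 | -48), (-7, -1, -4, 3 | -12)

(1, 2, 3, 3)

Forward elimination on [A|b]:
R1 <-> R2   (pivot in column 1 was zero)
[  5   5   2   8   45 ]
[  0   5  -6  -6  -26 ]
[  2  -7  -4  -8  -48 ]
[ -7  -1  -4   3  -12 ]
R3 <- R3 - (2/5)*R1:  [     0     -9  -24/5  -56/5    -66 ]
R4 <- R4 - (-7/5)*R1:  [    0     6  -6/5  71/5    51 ]
R3 <- R3 - (-9/5)*R2:  [      0       0   -78/5     -22  -564/5 ]
R4 <- R4 - (6/5)*R2:  [     0      0      6  107/5  411/5 ]
R4 <- R4 - (-5/13)*R3:  [       0        0        0   841/65  2523/65 ]
Row echelon form:
[ 5  5      2       8  |       45 ]
[ 0  5     -6      -6  |      -26 ]
[ 0  0  -78/5     -22  |   -564/5 ]
[ 0  0      0  841/65  |  2523/65 ]
Back-substitution:
v = (2523/65) / (841/65) = 3
u = (-564/5 - (-22)*(3)) / (-78/5) = 3
t = (-26 - (-6)*(3) - (-6)*(3)) / 5 = 2
s = (45 - (5)*(2) - (2)*(3) - (8)*(3)) / 5 = 1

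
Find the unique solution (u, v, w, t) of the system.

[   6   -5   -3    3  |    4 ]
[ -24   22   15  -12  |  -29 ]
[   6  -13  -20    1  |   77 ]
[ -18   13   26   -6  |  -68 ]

Forward elimination on [A|b]:
R2 <- R2 - (-4)*R1:  [   0    2    3    0  -13 ]
R3 <- R3 - (1)*R1:  [   0   -8  -17   -2   73 ]
R4 <- R4 - (-3)*R1:  [   0   -2   17    3  -56 ]
R3 <- R3 - (-4)*R2:  [  0   0  -5  -2  21 ]
R4 <- R4 - (-1)*R2:  [   0    0   20    3  -69 ]
R4 <- R4 - (-4)*R3:  [  0   0   0  -5  15 ]
Row echelon form:
[ 6  -5  -3   3  |    4 ]
[ 0   2   3   0  |  -13 ]
[ 0   0  -5  -2  |   21 ]
[ 0   0   0  -5  |   15 ]
Back-substitution:
t = (15) / -5 = -3
w = (21 - (-2)*(-3)) / -5 = -3
v = (-13 - (3)*(-3)) / 2 = -2
u = (4 - (-5)*(-2) - (-3)*(-3) - (3)*(-3)) / 6 = -1

(-1, -2, -3, -3)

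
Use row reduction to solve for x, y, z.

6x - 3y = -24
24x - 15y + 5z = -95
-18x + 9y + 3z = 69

(-5, -2, -1)

Forward elimination on [A|b]:
R2 <- R2 - (4)*R1:  [  0  -3   5   1 ]
R3 <- R3 - (-3)*R1:  [  0   0   3  -3 ]
Row echelon form:
[ 6  -3  0  |  -24 ]
[ 0  -3  5  |    1 ]
[ 0   0  3  |   -3 ]
Back-substitution:
z = (-3) / 3 = -1
y = (1 - (5)*(-1)) / -3 = -2
x = (-24 - (-3)*(-2)) / 6 = -5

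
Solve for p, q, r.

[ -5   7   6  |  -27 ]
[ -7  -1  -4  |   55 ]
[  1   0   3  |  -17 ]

(-5, -4, -4)

Forward elimination on [A|b]:
R2 <- R2 - (7/5)*R1:  [     0  -54/5  -62/5  464/5 ]
R3 <- R3 - (-1/5)*R1:  [      0     7/5    21/5  -112/5 ]
R3 <- R3 - (-7/54)*R2:  [       0        0    70/27  -280/27 ]
Row echelon form:
[ -5      7      6  |      -27 ]
[  0  -54/5  -62/5  |    464/5 ]
[  0      0  70/27  |  -280/27 ]
Back-substitution:
r = (-280/27) / (70/27) = -4
q = (464/5 - (-62/5)*(-4)) / (-54/5) = -4
p = (-27 - (7)*(-4) - (6)*(-4)) / -5 = -5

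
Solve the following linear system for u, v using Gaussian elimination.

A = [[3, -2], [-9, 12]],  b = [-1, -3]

Forward elimination on [A|b]:
R2 <- R2 - (-3)*R1:  [  0   6  -6 ]
Row echelon form:
[ 3  -2  |  -1 ]
[ 0   6  |  -6 ]
Back-substitution:
v = (-6) / 6 = -1
u = (-1 - (-2)*(-1)) / 3 = -1

(-1, -1)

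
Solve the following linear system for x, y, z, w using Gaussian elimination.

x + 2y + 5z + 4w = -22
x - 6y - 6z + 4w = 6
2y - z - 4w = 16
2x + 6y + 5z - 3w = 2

Forward elimination on [A|b]:
R2 <- R2 - (1)*R1:  [   0   -8  -11    0   28 ]
R4 <- R4 - (2)*R1:  [   0    2   -5  -11   46 ]
R3 <- R3 - (-1/4)*R2:  [     0      0  -15/4     -4     23 ]
R4 <- R4 - (-1/4)*R2:  [     0      0  -31/4    -11     53 ]
R4 <- R4 - (31/15)*R3:  [      0       0       0  -41/15   82/15 ]
Row echelon form:
[ 1   2      5       4  |    -22 ]
[ 0  -8    -11       0  |     28 ]
[ 0   0  -15/4      -4  |     23 ]
[ 0   0      0  -41/15  |  82/15 ]
Back-substitution:
w = (82/15) / (-41/15) = -2
z = (23 - (-4)*(-2)) / (-15/4) = -4
y = (28 - (-11)*(-4)) / -8 = 2
x = (-22 - (2)*(2) - (5)*(-4) - (4)*(-2)) / 1 = 2

(2, 2, -4, -2)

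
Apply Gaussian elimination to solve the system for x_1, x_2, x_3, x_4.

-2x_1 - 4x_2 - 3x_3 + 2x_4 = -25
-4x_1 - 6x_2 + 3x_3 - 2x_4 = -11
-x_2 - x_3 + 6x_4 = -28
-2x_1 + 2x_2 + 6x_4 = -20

Forward elimination on [A|b]:
R2 <- R2 - (2)*R1:  [  0   2   9  -6  39 ]
R4 <- R4 - (1)*R1:  [ 0  6  3  4  5 ]
R3 <- R3 - (-1/2)*R2:  [     0      0    7/2      3  -17/2 ]
R4 <- R4 - (3)*R2:  [    0     0   -24    22  -112 ]
R4 <- R4 - (-48/7)*R3:  [       0        0        0    298/7  -1192/7 ]
Row echelon form:
[ -2  -4   -3      2  |      -25 ]
[  0   2    9     -6  |       39 ]
[  0   0  7/2      3  |    -17/2 ]
[  0   0    0  298/7  |  -1192/7 ]
Back-substitution:
x_4 = (-1192/7) / (298/7) = -4
x_3 = (-17/2 - (3)*(-4)) / (7/2) = 1
x_2 = (39 - (9)*(1) - (-6)*(-4)) / 2 = 3
x_1 = (-25 - (-4)*(3) - (-3)*(1) - (2)*(-4)) / -2 = 1

(1, 3, 1, -4)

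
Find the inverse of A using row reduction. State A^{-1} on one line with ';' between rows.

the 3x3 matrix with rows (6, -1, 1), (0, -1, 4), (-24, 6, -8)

inverse = [2/3 1/12 1/8; 4 1 1; 1 1/2 1/4]

Gauss-Jordan on [A | I]:
R1 <- (1/6)*R1:  [    1  -1/6   1/6  |   1/6     0     0 ]
R3 <- R3 - (-24)*R1:  [  0   2  -4  |   4   0   1 ]
R2 <- (1/-1)*R2:  [  0   1  -4  |   0  -1   0 ]
R1 <- R1 - (-1/6)*R2:  [    1     0  -1/2  |   1/6  -1/6     0 ]
R3 <- R3 - (2)*R2:  [ 0  0  4  |  4  2  1 ]
R3 <- (1/4)*R3:  [   0    0    1  |    1  1/2  1/4 ]
R1 <- R1 - (-1/2)*R3:  [    1     0     0  |   2/3  1/12   1/8 ]
R2 <- R2 - (-4)*R3:  [ 0  1  0  |  4  1  1 ]
Right block of [I | A^{-1}] is the inverse:
[ 2/3  1/12  1/8 ]
[   4     1    1 ]
[   1   1/2  1/4 ]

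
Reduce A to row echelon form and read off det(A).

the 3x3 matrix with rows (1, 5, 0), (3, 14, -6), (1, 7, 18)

Forward elimination:
R2 <- R2 - (3)*R1:  [  0  -1  -6 ]
R3 <- R3 - (1)*R1:  [  0   2  18 ]
R3 <- R3 - (-2)*R2:  [ 0  0  6 ]
Upper-triangular form:
[ 1   5   0 ]
[ 0  -1  -6 ]
[ 0   0   6 ]
det(A) = (-1)^0 * (1) * (-1) * (6) = -6  (0 row swaps -> sign +1)

det(A) = -6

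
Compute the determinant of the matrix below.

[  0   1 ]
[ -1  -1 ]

Forward elimination:
R1 <-> R2   (pivot in column 1 was zero)
[ -1  -1 ]
[  0   1 ]
Upper-triangular form:
[ -1  -1 ]
[  0   1 ]
det(A) = (-1)^1 * (-1) * (1) = 1  (1 row swap -> sign -1)

det(A) = 1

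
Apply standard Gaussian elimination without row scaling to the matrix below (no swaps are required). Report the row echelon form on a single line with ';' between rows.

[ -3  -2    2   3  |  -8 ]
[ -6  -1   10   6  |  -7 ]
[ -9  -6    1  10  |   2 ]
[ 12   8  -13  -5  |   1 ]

Forward elimination:
R2 <- R2 - (2)*R1:  [ 0  3  6  0  9 ]
R3 <- R3 - (3)*R1:  [  0   0  -5   1  26 ]
R4 <- R4 - (-4)*R1:  [   0    0   -5    7  -31 ]
R4 <- R4 - (1)*R3:  [   0    0    0    6  -57 ]
Row echelon form:
[ -3  -2   2  3  |   -8 ]
[  0   3   6  0  |    9 ]
[  0   0  -5  1  |   26 ]
[  0   0   0  6  |  -57 ]

REF = [-3 -2 2 3 -8; 0 3 6 0 9; 0 0 -5 1 26; 0 0 0 6 -57]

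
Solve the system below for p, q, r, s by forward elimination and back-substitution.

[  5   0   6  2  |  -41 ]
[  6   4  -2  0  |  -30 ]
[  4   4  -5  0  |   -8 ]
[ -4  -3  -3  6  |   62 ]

(-5, -2, -4, 4)

Forward elimination on [A|b]:
R2 <- R2 - (6/5)*R1:  [     0      4  -46/5  -12/5   96/5 ]
R3 <- R3 - (4/5)*R1:  [     0      4  -49/5   -8/5  124/5 ]
R4 <- R4 - (-4/5)*R1:  [     0     -3    9/5   38/5  146/5 ]
R3 <- R3 - (1)*R2:  [    0     0  -3/5   4/5  28/5 ]
R4 <- R4 - (-3/4)*R2:  [      0       0  -51/10    29/5   218/5 ]
R4 <- R4 - (17/2)*R3:  [  0   0   0  -1  -4 ]
Row echelon form:
[ 5  0      6      2  |   -41 ]
[ 0  4  -46/5  -12/5  |  96/5 ]
[ 0  0   -3/5    4/5  |  28/5 ]
[ 0  0      0     -1  |    -4 ]
Back-substitution:
s = (-4) / -1 = 4
r = (28/5 - (4/5)*(4)) / (-3/5) = -4
q = (96/5 - (-46/5)*(-4) - (-12/5)*(4)) / 4 = -2
p = (-41 - (6)*(-4) - (2)*(4)) / 5 = -5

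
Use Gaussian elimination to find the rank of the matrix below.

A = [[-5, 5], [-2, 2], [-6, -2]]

Row reduction:
R2 <- R2 - (2/5)*R1:  [ 0  0 ]
R3 <- R3 - (6/5)*R1:  [  0  -8 ]
R2 <-> R3   (pivot in column 2 was zero)
[ -5   5 ]
[  0  -8 ]
[  0   0 ]
Row echelon form:
[ -5   5 ]
[  0  -8 ]
[  0   0 ]
Nonzero rows / pivot columns: 2

rank(A) = 2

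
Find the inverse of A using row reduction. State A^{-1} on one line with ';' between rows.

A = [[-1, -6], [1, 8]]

inverse = [-4 -3; 1/2 1/2]

Gauss-Jordan on [A | I]:
R1 <- (1/-1)*R1:  [  1   6  |  -1   0 ]
R2 <- R2 - (1)*R1:  [ 0  2  |  1  1 ]
R2 <- (1/2)*R2:  [   0    1  |  1/2  1/2 ]
R1 <- R1 - (6)*R2:  [  1   0  |  -4  -3 ]
Right block of [I | A^{-1}] is the inverse:
[  -4   -3 ]
[ 1/2  1/2 ]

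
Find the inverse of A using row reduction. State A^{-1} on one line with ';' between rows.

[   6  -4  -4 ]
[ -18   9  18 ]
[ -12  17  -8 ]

inverse = [21/2 25/9 1; 10 8/3 1; 11/2 3/2 1/2]

Gauss-Jordan on [A | I]:
R1 <- (1/6)*R1:  [    1  -2/3  -2/3  |   1/6     0     0 ]
R2 <- R2 - (-18)*R1:  [  0  -3   6  |   3   1   0 ]
R3 <- R3 - (-12)*R1:  [   0    9  -16  |    2    0    1 ]
R2 <- (1/-3)*R2:  [    0     1    -2  |    -1  -1/3     0 ]
R1 <- R1 - (-2/3)*R2:  [    1     0    -2  |  -1/2  -2/9     0 ]
R3 <- R3 - (9)*R2:  [  0   0   2  |  11   3   1 ]
R3 <- (1/2)*R3:  [    0     0     1  |  11/2   3/2   1/2 ]
R1 <- R1 - (-2)*R3:  [    1     0     0  |  21/2  25/9     1 ]
R2 <- R2 - (-2)*R3:  [   0    1    0  |   10  8/3    1 ]
Right block of [I | A^{-1}] is the inverse:
[ 21/2  25/9    1 ]
[   10   8/3    1 ]
[ 11/2   3/2  1/2 ]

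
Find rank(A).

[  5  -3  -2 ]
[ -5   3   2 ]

rank(A) = 1

Row reduction:
R2 <- R2 - (-1)*R1:  [ 0  0  0 ]
Row echelon form:
[ 5  -3  -2 ]
[ 0   0   0 ]
Nonzero rows / pivot columns: 1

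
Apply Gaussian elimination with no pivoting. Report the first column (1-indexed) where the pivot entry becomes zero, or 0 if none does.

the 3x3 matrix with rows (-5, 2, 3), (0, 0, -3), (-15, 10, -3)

first zero-pivot column = 2

Naive forward elimination:
R3 <- R3 - (3)*R1:  [   0    4  -12 ]
Matrix at this point:
[ -5  2    3 ]
[  0  0   -3 ]
[  0  4  -12 ]
Pivot entry (2,2) is zero but row 3 has 4 in column 2 -> naive elimination stops; a row interchange (e.g. R2 <-> R3) would be required here.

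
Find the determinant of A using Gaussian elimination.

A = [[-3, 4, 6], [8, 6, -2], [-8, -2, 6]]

Forward elimination:
R2 <- R2 - (-8/3)*R1:  [    0  50/3    14 ]
R3 <- R3 - (8/3)*R1:  [     0  -38/3    -10 ]
R3 <- R3 - (-19/25)*R2:  [     0      0  16/25 ]
Upper-triangular form:
[ -3     4      6 ]
[  0  50/3     14 ]
[  0     0  16/25 ]
det(A) = (-1)^0 * (-3) * (50/3) * (16/25) = -32  (0 row swaps -> sign +1)

det(A) = -32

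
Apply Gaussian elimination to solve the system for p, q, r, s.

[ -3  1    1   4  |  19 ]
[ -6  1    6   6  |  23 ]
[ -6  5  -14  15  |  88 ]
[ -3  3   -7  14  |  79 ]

(2, 5, 0, 5)

Forward elimination on [A|b]:
R2 <- R2 - (2)*R1:  [   0   -1    4   -2  -15 ]
R3 <- R3 - (2)*R1:  [   0    3  -16    7   50 ]
R4 <- R4 - (1)*R1:  [  0   2  -8  10  60 ]
R3 <- R3 - (-3)*R2:  [  0   0  -4   1   5 ]
R4 <- R4 - (-2)*R2:  [  0   0   0   6  30 ]
Row echelon form:
[ -3   1   1   4  |   19 ]
[  0  -1   4  -2  |  -15 ]
[  0   0  -4   1  |    5 ]
[  0   0   0   6  |   30 ]
Back-substitution:
s = (30) / 6 = 5
r = (5 - (1)*(5)) / -4 = 0
q = (-15 - (4)*(0) - (-2)*(5)) / -1 = 5
p = (19 - (1)*(5) - (1)*(0) - (4)*(5)) / -3 = 2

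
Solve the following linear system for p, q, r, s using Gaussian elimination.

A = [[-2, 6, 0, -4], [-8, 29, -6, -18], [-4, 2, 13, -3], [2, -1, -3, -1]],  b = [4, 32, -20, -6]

(0, 4, -1, 5)

Forward elimination on [A|b]:
R2 <- R2 - (4)*R1:  [  0   5  -6  -2  16 ]
R3 <- R3 - (2)*R1:  [   0  -10   13    5  -28 ]
R4 <- R4 - (-1)*R1:  [  0   5  -3  -5  -2 ]
R3 <- R3 - (-2)*R2:  [ 0  0  1  1  4 ]
R4 <- R4 - (1)*R2:  [   0    0    3   -3  -18 ]
R4 <- R4 - (3)*R3:  [   0    0    0   -6  -30 ]
Row echelon form:
[ -2  6   0  -4  |    4 ]
[  0  5  -6  -2  |   16 ]
[  0  0   1   1  |    4 ]
[  0  0   0  -6  |  -30 ]
Back-substitution:
s = (-30) / -6 = 5
r = (4 - (1)*(5)) / 1 = -1
q = (16 - (-6)*(-1) - (-2)*(5)) / 5 = 4
p = (4 - (6)*(4) - (-4)*(5)) / -2 = 0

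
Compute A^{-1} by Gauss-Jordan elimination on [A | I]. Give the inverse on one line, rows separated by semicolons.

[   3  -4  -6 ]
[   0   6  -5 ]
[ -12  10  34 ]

Gauss-Jordan on [A | I]:
R1 <- (1/3)*R1:  [    1  -4/3    -2  |   1/3     0     0 ]
R3 <- R3 - (-12)*R1:  [  0  -6  10  |   4   0   1 ]
R2 <- (1/6)*R2:  [    0     1  -5/6  |     0   1/6     0 ]
R1 <- R1 - (-4/3)*R2:  [     1      0  -28/9  |    1/3    2/9      0 ]
R3 <- R3 - (-6)*R2:  [ 0  0  5  |  4  1  1 ]
R3 <- (1/5)*R3:  [   0    0    1  |  4/5  1/5  1/5 ]
R1 <- R1 - (-28/9)*R3:  [      1       0       0  |  127/45   38/45   28/45 ]
R2 <- R2 - (-5/6)*R3:  [   0    1    0  |  2/3  1/3  1/6 ]
Right block of [I | A^{-1}] is the inverse:
[ 127/45  38/45  28/45 ]
[    2/3    1/3    1/6 ]
[    4/5    1/5    1/5 ]

inverse = [127/45 38/45 28/45; 2/3 1/3 1/6; 4/5 1/5 1/5]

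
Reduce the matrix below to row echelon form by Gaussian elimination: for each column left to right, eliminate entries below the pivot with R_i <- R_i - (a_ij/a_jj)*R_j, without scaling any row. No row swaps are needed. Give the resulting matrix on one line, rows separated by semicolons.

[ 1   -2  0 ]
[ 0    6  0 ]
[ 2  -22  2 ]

REF = [1 -2 0; 0 6 0; 0 0 2]

Forward elimination:
R3 <- R3 - (2)*R1:  [   0  -18    2 ]
R3 <- R3 - (-3)*R2:  [ 0  0  2 ]
Row echelon form:
[ 1  -2  0 ]
[ 0   6  0 ]
[ 0   0  2 ]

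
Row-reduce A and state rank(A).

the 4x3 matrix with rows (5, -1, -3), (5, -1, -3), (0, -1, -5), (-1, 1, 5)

rank(A) = 3

Row reduction:
R2 <- R2 - (1)*R1:  [ 0  0  0 ]
R4 <- R4 - (-1/5)*R1:  [    0   4/5  22/5 ]
R2 <-> R3   (pivot in column 2 was zero)
[ 5   -1    -3 ]
[ 0   -1    -5 ]
[ 0    0     0 ]
[ 0  4/5  22/5 ]
R4 <- R4 - (-4/5)*R2:  [   0    0  2/5 ]
R3 <-> R4   (pivot in column 3 was zero)
[ 5  -1   -3 ]
[ 0  -1   -5 ]
[ 0   0  2/5 ]
[ 0   0    0 ]
Row echelon form:
[ 5  -1   -3 ]
[ 0  -1   -5 ]
[ 0   0  2/5 ]
[ 0   0    0 ]
Nonzero rows / pivot columns: 3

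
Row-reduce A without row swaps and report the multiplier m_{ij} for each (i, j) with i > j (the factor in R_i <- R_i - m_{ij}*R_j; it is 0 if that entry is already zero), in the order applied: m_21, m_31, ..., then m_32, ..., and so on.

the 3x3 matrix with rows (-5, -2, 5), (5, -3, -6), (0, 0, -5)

multipliers: -1, 0, 0

Forward elimination:
R2 <- R2 - (-1)*R1:  [  0  -5  -1 ]
R3: entry in column 1 is already 0 -> m_{31} = 0 (no row operation needed)
R3: entry in column 2 is already 0 -> m_{32} = 0 (no row operation needed)
Multipliers (in order of application): m_{21} = -1, m_{31} = 0, m_{32} = 0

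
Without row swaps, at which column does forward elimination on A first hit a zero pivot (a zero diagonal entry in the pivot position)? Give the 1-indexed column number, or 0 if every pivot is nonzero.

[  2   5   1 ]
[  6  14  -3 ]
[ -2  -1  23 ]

Naive forward elimination:
R2 <- R2 - (3)*R1:  [  0  -1  -6 ]
R3 <- R3 - (-1)*R1:  [  0   4  24 ]
R3 <- R3 - (-4)*R2:  [ 0  0  0 ]
Matrix at this point:
[ 2   5   1 ]
[ 0  -1  -6 ]
[ 0   0   0 ]
Pivot entry (3,3) in the last row is zero and there are no rows below to swap with -> zero pivot in column 3 (A is singular).

first zero-pivot column = 3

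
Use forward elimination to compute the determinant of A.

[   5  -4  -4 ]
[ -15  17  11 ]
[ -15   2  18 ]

Forward elimination:
R2 <- R2 - (-3)*R1:  [  0   5  -1 ]
R3 <- R3 - (-3)*R1:  [   0  -10    6 ]
R3 <- R3 - (-2)*R2:  [ 0  0  4 ]
Upper-triangular form:
[ 5  -4  -4 ]
[ 0   5  -1 ]
[ 0   0   4 ]
det(A) = (-1)^0 * (5) * (5) * (4) = 100  (0 row swaps -> sign +1)

det(A) = 100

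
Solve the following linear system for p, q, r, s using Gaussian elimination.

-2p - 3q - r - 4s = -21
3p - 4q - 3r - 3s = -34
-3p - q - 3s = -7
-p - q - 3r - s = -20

(0, 4, 5, 1)

Forward elimination on [A|b]:
R2 <- R2 - (-3/2)*R1:  [      0   -17/2    -9/2      -9  -131/2 ]
R3 <- R3 - (3/2)*R1:  [    0   7/2   3/2     3  49/2 ]
R4 <- R4 - (1/2)*R1:  [     0    1/2   -5/2      1  -19/2 ]
R3 <- R3 - (-7/17)*R2:  [      0       0   -6/17  -12/17  -42/17 ]
R4 <- R4 - (-1/17)*R2:  [       0        0   -47/17     8/17  -227/17 ]
R4 <- R4 - (47/6)*R3:  [ 0  0  0  6  6 ]
Row echelon form:
[ -2     -3     -1      -4  |     -21 ]
[  0  -17/2   -9/2      -9  |  -131/2 ]
[  0      0  -6/17  -12/17  |  -42/17 ]
[  0      0      0       6  |       6 ]
Back-substitution:
s = (6) / 6 = 1
r = (-42/17 - (-12/17)*(1)) / (-6/17) = 5
q = (-131/2 - (-9/2)*(5) - (-9)*(1)) / (-17/2) = 4
p = (-21 - (-3)*(4) - (-1)*(5) - (-4)*(1)) / -2 = 0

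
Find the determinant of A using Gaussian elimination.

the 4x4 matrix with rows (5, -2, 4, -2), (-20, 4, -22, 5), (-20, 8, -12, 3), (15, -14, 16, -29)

Forward elimination:
R2 <- R2 - (-4)*R1:  [  0  -4  -6  -3 ]
R3 <- R3 - (-4)*R1:  [  0   0   4  -5 ]
R4 <- R4 - (3)*R1:  [   0   -8    4  -23 ]
R4 <- R4 - (2)*R2:  [   0    0   16  -17 ]
R4 <- R4 - (4)*R3:  [ 0  0  0  3 ]
Upper-triangular form:
[ 5  -2   4  -2 ]
[ 0  -4  -6  -3 ]
[ 0   0   4  -5 ]
[ 0   0   0   3 ]
det(A) = (-1)^0 * (5) * (-4) * (4) * (3) = -240  (0 row swaps -> sign +1)

det(A) = -240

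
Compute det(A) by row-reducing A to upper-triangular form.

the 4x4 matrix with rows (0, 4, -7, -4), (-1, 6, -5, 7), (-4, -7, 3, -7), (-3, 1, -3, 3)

Forward elimination:
R1 <-> R2   (pivot in column 1 was zero)
[ -1   6  -5   7 ]
[  0   4  -7  -4 ]
[ -4  -7   3  -7 ]
[ -3   1  -3   3 ]
R3 <- R3 - (4)*R1:  [   0  -31   23  -35 ]
R4 <- R4 - (3)*R1:  [   0  -17   12  -18 ]
R3 <- R3 - (-31/4)*R2:  [      0       0  -125/4     -66 ]
R4 <- R4 - (-17/4)*R2:  [     0      0  -71/4    -35 ]
R4 <- R4 - (71/125)*R3:  [       0        0        0  311/125 ]
Upper-triangular form:
[ -1  6      -5        7 ]
[  0  4      -7       -4 ]
[  0  0  -125/4      -66 ]
[  0  0       0  311/125 ]
det(A) = (-1)^1 * (-1) * (4) * (-125/4) * (311/125) = -311  (1 row swap -> sign -1)

det(A) = -311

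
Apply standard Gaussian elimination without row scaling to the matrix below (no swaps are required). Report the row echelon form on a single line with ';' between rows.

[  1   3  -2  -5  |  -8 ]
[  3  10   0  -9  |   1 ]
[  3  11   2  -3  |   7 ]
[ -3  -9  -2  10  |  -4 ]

Forward elimination:
R2 <- R2 - (3)*R1:  [  0   1   6   6  25 ]
R3 <- R3 - (3)*R1:  [  0   2   8  12  31 ]
R4 <- R4 - (-3)*R1:  [   0    0   -8   -5  -28 ]
R3 <- R3 - (2)*R2:  [   0    0   -4    0  -19 ]
R4 <- R4 - (2)*R3:  [  0   0   0  -5  10 ]
Row echelon form:
[ 1  3  -2  -5  |   -8 ]
[ 0  1   6   6  |   25 ]
[ 0  0  -4   0  |  -19 ]
[ 0  0   0  -5  |   10 ]

REF = [1 3 -2 -5 -8; 0 1 6 6 25; 0 0 -4 0 -19; 0 0 0 -5 10]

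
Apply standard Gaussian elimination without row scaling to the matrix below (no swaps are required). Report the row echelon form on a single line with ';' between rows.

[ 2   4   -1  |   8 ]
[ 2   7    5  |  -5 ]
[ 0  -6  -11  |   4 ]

REF = [2 4 -1 8; 0 3 6 -13; 0 0 1 -22]

Forward elimination:
R2 <- R2 - (1)*R1:  [   0    3    6  -13 ]
R3 <- R3 - (-2)*R2:  [   0    0    1  -22 ]
Row echelon form:
[ 2  4  -1  |    8 ]
[ 0  3   6  |  -13 ]
[ 0  0   1  |  -22 ]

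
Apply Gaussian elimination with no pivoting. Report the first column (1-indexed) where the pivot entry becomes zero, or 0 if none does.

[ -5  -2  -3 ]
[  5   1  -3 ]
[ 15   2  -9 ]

first zero-pivot column = 0

Naive forward elimination:
R2 <- R2 - (-1)*R1:  [  0  -1  -6 ]
R3 <- R3 - (-3)*R1:  [   0   -4  -18 ]
R3 <- R3 - (4)*R2:  [ 0  0  6 ]
All pivots nonzero; naive elimination completes without hitting a zero pivot.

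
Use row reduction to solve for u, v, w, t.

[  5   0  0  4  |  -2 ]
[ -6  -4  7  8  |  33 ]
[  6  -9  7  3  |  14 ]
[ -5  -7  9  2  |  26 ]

(-2, -3, -1, 2)

Forward elimination on [A|b]:
R2 <- R2 - (-6/5)*R1:  [     0     -4      7   64/5  153/5 ]
R3 <- R3 - (6/5)*R1:  [    0    -9     7  -9/5  82/5 ]
R4 <- R4 - (-1)*R1:  [  0  -7   9   6  24 ]
R3 <- R3 - (9/4)*R2:  [        0         0     -35/4    -153/5  -1049/20 ]
R4 <- R4 - (7/4)*R2:  [       0        0    -13/4    -82/5  -591/20 ]
R4 <- R4 - (13/35)*R3:  [         0          0          0   -881/175  -1762/175 ]
Row echelon form:
[ 5   0      0         4  |         -2 ]
[ 0  -4      7      64/5  |      153/5 ]
[ 0   0  -35/4    -153/5  |   -1049/20 ]
[ 0   0      0  -881/175  |  -1762/175 ]
Back-substitution:
t = (-1762/175) / (-881/175) = 2
w = (-1049/20 - (-153/5)*(2)) / (-35/4) = -1
v = (153/5 - (7)*(-1) - (64/5)*(2)) / -4 = -3
u = (-2 - (4)*(2)) / 5 = -2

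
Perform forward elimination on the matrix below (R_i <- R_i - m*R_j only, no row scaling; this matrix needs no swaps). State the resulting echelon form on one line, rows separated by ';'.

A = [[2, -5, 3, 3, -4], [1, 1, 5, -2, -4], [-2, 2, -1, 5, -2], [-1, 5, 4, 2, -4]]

Forward elimination:
R2 <- R2 - (1/2)*R1:  [    0   7/2   7/2  -7/2    -2 ]
R3 <- R3 - (-1)*R1:  [  0  -3   2   8  -6 ]
R4 <- R4 - (-1/2)*R1:  [    0   5/2  11/2   7/2    -6 ]
R3 <- R3 - (-6/7)*R2:  [     0      0      5      5  -54/7 ]
R4 <- R4 - (5/7)*R2:  [     0      0      3      6  -32/7 ]
R4 <- R4 - (3/5)*R3:  [    0     0     0     3  2/35 ]
Row echelon form:
[ 2   -5    3     3     -4 ]
[ 0  7/2  7/2  -7/2     -2 ]
[ 0    0    5     5  -54/7 ]
[ 0    0    0     3   2/35 ]

REF = [2 -5 3 3 -4; 0 7/2 7/2 -7/2 -2; 0 0 5 5 -54/7; 0 0 0 3 2/35]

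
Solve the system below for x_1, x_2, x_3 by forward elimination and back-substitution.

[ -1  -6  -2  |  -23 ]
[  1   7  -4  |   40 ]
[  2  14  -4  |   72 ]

(-3, 5, -2)

Forward elimination on [A|b]:
R2 <- R2 - (-1)*R1:  [  0   1  -6  17 ]
R3 <- R3 - (-2)*R1:  [  0   2  -8  26 ]
R3 <- R3 - (2)*R2:  [  0   0   4  -8 ]
Row echelon form:
[ -1  -6  -2  |  -23 ]
[  0   1  -6  |   17 ]
[  0   0   4  |   -8 ]
Back-substitution:
x_3 = (-8) / 4 = -2
x_2 = (17 - (-6)*(-2)) / 1 = 5
x_1 = (-23 - (-6)*(5) - (-2)*(-2)) / -1 = -3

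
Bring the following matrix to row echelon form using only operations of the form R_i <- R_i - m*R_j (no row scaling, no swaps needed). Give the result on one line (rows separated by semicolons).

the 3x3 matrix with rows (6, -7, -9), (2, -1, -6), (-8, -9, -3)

Forward elimination:
R2 <- R2 - (1/3)*R1:  [   0  4/3   -3 ]
R3 <- R3 - (-4/3)*R1:  [     0  -55/3    -15 ]
R3 <- R3 - (-55/4)*R2:  [      0       0  -225/4 ]
Row echelon form:
[ 6   -7      -9 ]
[ 0  4/3      -3 ]
[ 0    0  -225/4 ]

REF = [6 -7 -9; 0 4/3 -3; 0 0 -225/4]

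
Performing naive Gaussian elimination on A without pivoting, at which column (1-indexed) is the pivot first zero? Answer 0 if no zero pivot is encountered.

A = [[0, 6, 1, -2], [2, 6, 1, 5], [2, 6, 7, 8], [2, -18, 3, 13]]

Naive forward elimination:
Pivot entry (1,1) is zero but row 2 has 2 in column 1 -> naive elimination stops; a row interchange (e.g. R1 <-> R2) would be required here.

first zero-pivot column = 1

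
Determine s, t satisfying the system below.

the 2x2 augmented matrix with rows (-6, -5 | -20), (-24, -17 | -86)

(5, -2)

Forward elimination on [A|b]:
R2 <- R2 - (4)*R1:  [  0   3  -6 ]
Row echelon form:
[ -6  -5  |  -20 ]
[  0   3  |   -6 ]
Back-substitution:
t = (-6) / 3 = -2
s = (-20 - (-5)*(-2)) / -6 = 5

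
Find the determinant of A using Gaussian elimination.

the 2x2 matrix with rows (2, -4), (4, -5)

det(A) = 6

Forward elimination:
R2 <- R2 - (2)*R1:  [ 0  3 ]
Upper-triangular form:
[ 2  -4 ]
[ 0   3 ]
det(A) = (-1)^0 * (2) * (3) = 6  (0 row swaps -> sign +1)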